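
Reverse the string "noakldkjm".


Input: noakldkjm
Reading characters right to left:
  Position 8: 'm'
  Position 7: 'j'
  Position 6: 'k'
  Position 5: 'd'
  Position 4: 'l'
  Position 3: 'k'
  Position 2: 'a'
  Position 1: 'o'
  Position 0: 'n'
Reversed: mjkdlkaon

mjkdlkaon


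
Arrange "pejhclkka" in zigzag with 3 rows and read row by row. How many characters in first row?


Zigzag "pejhclkka" into 3 rows:
Placing characters:
  'p' => row 0
  'e' => row 1
  'j' => row 2
  'h' => row 1
  'c' => row 0
  'l' => row 1
  'k' => row 2
  'k' => row 1
  'a' => row 0
Rows:
  Row 0: "pca"
  Row 1: "ehlk"
  Row 2: "jk"
First row length: 3

3


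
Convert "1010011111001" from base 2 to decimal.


Input: "1010011111001" in base 2
Positional expansion:
  Digit '1' (value 1) x 2^12 = 4096
  Digit '0' (value 0) x 2^11 = 0
  Digit '1' (value 1) x 2^10 = 1024
  Digit '0' (value 0) x 2^9 = 0
  Digit '0' (value 0) x 2^8 = 0
  Digit '1' (value 1) x 2^7 = 128
  Digit '1' (value 1) x 2^6 = 64
  Digit '1' (value 1) x 2^5 = 32
  Digit '1' (value 1) x 2^4 = 16
  Digit '1' (value 1) x 2^3 = 8
  Digit '0' (value 0) x 2^2 = 0
  Digit '0' (value 0) x 2^1 = 0
  Digit '1' (value 1) x 2^0 = 1
Sum = 5369

5369


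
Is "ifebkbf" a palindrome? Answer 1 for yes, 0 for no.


Input: ifebkbf
Reversed: fbkbefi
  Compare pos 0 ('i') with pos 6 ('f'): MISMATCH
  Compare pos 1 ('f') with pos 5 ('b'): MISMATCH
  Compare pos 2 ('e') with pos 4 ('k'): MISMATCH
Result: not a palindrome

0


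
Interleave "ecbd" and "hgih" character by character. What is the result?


Interleaving "ecbd" and "hgih":
  Position 0: 'e' from first, 'h' from second => "eh"
  Position 1: 'c' from first, 'g' from second => "cg"
  Position 2: 'b' from first, 'i' from second => "bi"
  Position 3: 'd' from first, 'h' from second => "dh"
Result: ehcgbidh

ehcgbidh


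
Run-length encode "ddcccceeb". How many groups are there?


Input: ddcccceeb
Scanning for consecutive runs:
  Group 1: 'd' x 2 (positions 0-1)
  Group 2: 'c' x 4 (positions 2-5)
  Group 3: 'e' x 2 (positions 6-7)
  Group 4: 'b' x 1 (positions 8-8)
Total groups: 4

4


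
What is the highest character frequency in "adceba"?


Input: adceba
Character counts:
  'a': 2
  'b': 1
  'c': 1
  'd': 1
  'e': 1
Maximum frequency: 2

2


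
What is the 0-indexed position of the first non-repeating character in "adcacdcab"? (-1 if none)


Input: adcacdcab
Character frequencies:
  'a': 3
  'b': 1
  'c': 3
  'd': 2
Scanning left to right for freq == 1:
  Position 0 ('a'): freq=3, skip
  Position 1 ('d'): freq=2, skip
  Position 2 ('c'): freq=3, skip
  Position 3 ('a'): freq=3, skip
  Position 4 ('c'): freq=3, skip
  Position 5 ('d'): freq=2, skip
  Position 6 ('c'): freq=3, skip
  Position 7 ('a'): freq=3, skip
  Position 8 ('b'): unique! => answer = 8

8


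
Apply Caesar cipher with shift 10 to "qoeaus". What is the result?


Caesar cipher: shift "qoeaus" by 10
  'q' (pos 16) + 10 = pos 0 = 'a'
  'o' (pos 14) + 10 = pos 24 = 'y'
  'e' (pos 4) + 10 = pos 14 = 'o'
  'a' (pos 0) + 10 = pos 10 = 'k'
  'u' (pos 20) + 10 = pos 4 = 'e'
  's' (pos 18) + 10 = pos 2 = 'c'
Result: ayokec

ayokec


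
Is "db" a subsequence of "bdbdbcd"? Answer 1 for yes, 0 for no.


Check if "db" is a subsequence of "bdbdbcd"
Greedy scan:
  Position 0 ('b'): no match needed
  Position 1 ('d'): matches sub[0] = 'd'
  Position 2 ('b'): matches sub[1] = 'b'
  Position 3 ('d'): no match needed
  Position 4 ('b'): no match needed
  Position 5 ('c'): no match needed
  Position 6 ('d'): no match needed
All 2 characters matched => is a subsequence

1


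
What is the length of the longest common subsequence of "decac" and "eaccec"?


LCS of "decac" and "eaccec"
DP table:
           e    a    c    c    e    c
      0    0    0    0    0    0    0
  d   0    0    0    0    0    0    0
  e   0    1    1    1    1    1    1
  c   0    1    1    2    2    2    2
  a   0    1    2    2    2    2    2
  c   0    1    2    3    3    3    3
LCS length = dp[5][6] = 3

3


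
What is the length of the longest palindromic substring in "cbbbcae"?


Input: "cbbbcae"
Checking substrings for palindromes:
  [0:5] "cbbbc" (len 5) => palindrome
  [1:4] "bbb" (len 3) => palindrome
  [1:3] "bb" (len 2) => palindrome
  [2:4] "bb" (len 2) => palindrome
Longest palindromic substring: "cbbbc" with length 5

5


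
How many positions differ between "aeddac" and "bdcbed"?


Comparing "aeddac" and "bdcbed" position by position:
  Position 0: 'a' vs 'b' => DIFFER
  Position 1: 'e' vs 'd' => DIFFER
  Position 2: 'd' vs 'c' => DIFFER
  Position 3: 'd' vs 'b' => DIFFER
  Position 4: 'a' vs 'e' => DIFFER
  Position 5: 'c' vs 'd' => DIFFER
Positions that differ: 6

6


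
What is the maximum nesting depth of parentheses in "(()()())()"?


Input: "(()()())()"
Tracking depth:
  Position 0 '(': depth becomes 1
  Position 1 '(': depth becomes 2
  Position 2 ')': depth becomes 1
  Position 3 '(': depth becomes 2
  Position 4 ')': depth becomes 1
  Position 5 '(': depth becomes 2
  Position 6 ')': depth becomes 1
  Position 7 ')': depth becomes 0
  Position 8 '(': depth becomes 1
  Position 9 ')': depth becomes 0
Maximum depth reached: 2

2


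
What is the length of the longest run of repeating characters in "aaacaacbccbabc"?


Input: "aaacaacbccbabc"
Scanning for longest run:
  Position 1 ('a'): continues run of 'a', length=2
  Position 2 ('a'): continues run of 'a', length=3
  Position 3 ('c'): new char, reset run to 1
  Position 4 ('a'): new char, reset run to 1
  Position 5 ('a'): continues run of 'a', length=2
  Position 6 ('c'): new char, reset run to 1
  Position 7 ('b'): new char, reset run to 1
  Position 8 ('c'): new char, reset run to 1
  Position 9 ('c'): continues run of 'c', length=2
  Position 10 ('b'): new char, reset run to 1
  Position 11 ('a'): new char, reset run to 1
  Position 12 ('b'): new char, reset run to 1
  Position 13 ('c'): new char, reset run to 1
Longest run: 'a' with length 3

3


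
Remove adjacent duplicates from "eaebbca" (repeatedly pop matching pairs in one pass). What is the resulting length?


Input: eaebbca
Stack-based adjacent duplicate removal:
  Read 'e': push. Stack: e
  Read 'a': push. Stack: ea
  Read 'e': push. Stack: eae
  Read 'b': push. Stack: eaeb
  Read 'b': matches stack top 'b' => pop. Stack: eae
  Read 'c': push. Stack: eaec
  Read 'a': push. Stack: eaeca
Final stack: "eaeca" (length 5)

5


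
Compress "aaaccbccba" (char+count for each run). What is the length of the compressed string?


Input: aaaccbccba
Runs:
  'a' x 3 => "a3"
  'c' x 2 => "c2"
  'b' x 1 => "b1"
  'c' x 2 => "c2"
  'b' x 1 => "b1"
  'a' x 1 => "a1"
Compressed: "a3c2b1c2b1a1"
Compressed length: 12

12


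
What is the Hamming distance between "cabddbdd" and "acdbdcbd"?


Comparing "cabddbdd" and "acdbdcbd" position by position:
  Position 0: 'c' vs 'a' => differ
  Position 1: 'a' vs 'c' => differ
  Position 2: 'b' vs 'd' => differ
  Position 3: 'd' vs 'b' => differ
  Position 4: 'd' vs 'd' => same
  Position 5: 'b' vs 'c' => differ
  Position 6: 'd' vs 'b' => differ
  Position 7: 'd' vs 'd' => same
Total differences (Hamming distance): 6

6


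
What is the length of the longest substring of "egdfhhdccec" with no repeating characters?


Input: "egdfhhdccec"
Sliding window (track last position of each char):
  Position 0 ('e'): window [0,0] length 1 -- new best
  Position 1 ('g'): window [0,1] length 2 -- new best
  Position 2 ('d'): window [0,2] length 3 -- new best
  Position 3 ('f'): window [0,3] length 4 -- new best
  Position 4 ('h'): window [0,4] length 5 -- new best
  Position 5 ('h'): repeat (last at 4), move window start to 5
  Position 5 ('h'): window [5,5] length 1
  Position 6 ('d'): window [5,6] length 2
  Position 7 ('c'): window [5,7] length 3
  Position 8 ('c'): repeat (last at 7), move window start to 8
  Position 8 ('c'): window [8,8] length 1
  Position 9 ('e'): window [8,9] length 2
  Position 10 ('c'): repeat (last at 8), move window start to 9
  Position 10 ('c'): window [9,10] length 2
Longest substring with no repeats: "egdfh" with length 5

5


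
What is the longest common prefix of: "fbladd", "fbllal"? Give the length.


Words: fbladd, fbllal
  Position 0: all 'f' => match
  Position 1: all 'b' => match
  Position 2: all 'l' => match
  Position 3: ('a', 'l') => mismatch, stop
LCP = "fbl" (length 3)

3


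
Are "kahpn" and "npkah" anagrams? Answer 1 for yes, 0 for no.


Strings: "kahpn", "npkah"
Sorted first:  ahknp
Sorted second: ahknp
Sorted forms match => anagrams

1


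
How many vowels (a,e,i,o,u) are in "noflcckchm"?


Input: noflcckchm
Checking each character:
  'n' at position 0: consonant
  'o' at position 1: vowel (running total: 1)
  'f' at position 2: consonant
  'l' at position 3: consonant
  'c' at position 4: consonant
  'c' at position 5: consonant
  'k' at position 6: consonant
  'c' at position 7: consonant
  'h' at position 8: consonant
  'm' at position 9: consonant
Total vowels: 1

1


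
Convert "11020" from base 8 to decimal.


Input: "11020" in base 8
Positional expansion:
  Digit '1' (value 1) x 8^4 = 4096
  Digit '1' (value 1) x 8^3 = 512
  Digit '0' (value 0) x 8^2 = 0
  Digit '2' (value 2) x 8^1 = 16
  Digit '0' (value 0) x 8^0 = 0
Sum = 4624

4624


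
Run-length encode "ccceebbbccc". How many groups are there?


Input: ccceebbbccc
Scanning for consecutive runs:
  Group 1: 'c' x 3 (positions 0-2)
  Group 2: 'e' x 2 (positions 3-4)
  Group 3: 'b' x 3 (positions 5-7)
  Group 4: 'c' x 3 (positions 8-10)
Total groups: 4

4


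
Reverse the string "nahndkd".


Input: nahndkd
Reading characters right to left:
  Position 6: 'd'
  Position 5: 'k'
  Position 4: 'd'
  Position 3: 'n'
  Position 2: 'h'
  Position 1: 'a'
  Position 0: 'n'
Reversed: dkdnhan

dkdnhan


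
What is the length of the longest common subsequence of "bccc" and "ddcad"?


LCS of "bccc" and "ddcad"
DP table:
           d    d    c    a    d
      0    0    0    0    0    0
  b   0    0    0    0    0    0
  c   0    0    0    1    1    1
  c   0    0    0    1    1    1
  c   0    0    0    1    1    1
LCS length = dp[4][5] = 1

1


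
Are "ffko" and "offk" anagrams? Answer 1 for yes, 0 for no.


Strings: "ffko", "offk"
Sorted first:  ffko
Sorted second: ffko
Sorted forms match => anagrams

1


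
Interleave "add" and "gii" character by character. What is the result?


Interleaving "add" and "gii":
  Position 0: 'a' from first, 'g' from second => "ag"
  Position 1: 'd' from first, 'i' from second => "di"
  Position 2: 'd' from first, 'i' from second => "di"
Result: agdidi

agdidi


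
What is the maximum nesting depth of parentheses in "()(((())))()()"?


Input: "()(((())))()()"
Tracking depth:
  Position 0 '(': depth becomes 1
  Position 1 ')': depth becomes 0
  Position 2 '(': depth becomes 1
  Position 3 '(': depth becomes 2
  Position 4 '(': depth becomes 3
  Position 5 '(': depth becomes 4
  Position 6 ')': depth becomes 3
  Position 7 ')': depth becomes 2
  Position 8 ')': depth becomes 1
  Position 9 ')': depth becomes 0
  Position 10 '(': depth becomes 1
  Position 11 ')': depth becomes 0
  Position 12 '(': depth becomes 1
  Position 13 ')': depth becomes 0
Maximum depth reached: 4

4


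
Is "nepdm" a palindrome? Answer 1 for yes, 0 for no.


Input: nepdm
Reversed: mdpen
  Compare pos 0 ('n') with pos 4 ('m'): MISMATCH
  Compare pos 1 ('e') with pos 3 ('d'): MISMATCH
Result: not a palindrome

0


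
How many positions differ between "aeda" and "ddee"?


Comparing "aeda" and "ddee" position by position:
  Position 0: 'a' vs 'd' => DIFFER
  Position 1: 'e' vs 'd' => DIFFER
  Position 2: 'd' vs 'e' => DIFFER
  Position 3: 'a' vs 'e' => DIFFER
Positions that differ: 4

4


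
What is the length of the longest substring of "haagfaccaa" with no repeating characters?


Input: "haagfaccaa"
Sliding window (track last position of each char):
  Position 0 ('h'): window [0,0] length 1 -- new best
  Position 1 ('a'): window [0,1] length 2 -- new best
  Position 2 ('a'): repeat (last at 1), move window start to 2
  Position 2 ('a'): window [2,2] length 1
  Position 3 ('g'): window [2,3] length 2
  Position 4 ('f'): window [2,4] length 3 -- new best
  Position 5 ('a'): repeat (last at 2), move window start to 3
  Position 5 ('a'): window [3,5] length 3
  Position 6 ('c'): window [3,6] length 4 -- new best
  Position 7 ('c'): repeat (last at 6), move window start to 7
  Position 7 ('c'): window [7,7] length 1
  Position 8 ('a'): window [7,8] length 2
  Position 9 ('a'): repeat (last at 8), move window start to 9
  Position 9 ('a'): window [9,9] length 1
Longest substring with no repeats: "gfac" with length 4

4


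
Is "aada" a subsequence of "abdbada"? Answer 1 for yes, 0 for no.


Check if "aada" is a subsequence of "abdbada"
Greedy scan:
  Position 0 ('a'): matches sub[0] = 'a'
  Position 1 ('b'): no match needed
  Position 2 ('d'): no match needed
  Position 3 ('b'): no match needed
  Position 4 ('a'): matches sub[1] = 'a'
  Position 5 ('d'): matches sub[2] = 'd'
  Position 6 ('a'): matches sub[3] = 'a'
All 4 characters matched => is a subsequence

1


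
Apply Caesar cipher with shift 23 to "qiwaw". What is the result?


Caesar cipher: shift "qiwaw" by 23
  'q' (pos 16) + 23 = pos 13 = 'n'
  'i' (pos 8) + 23 = pos 5 = 'f'
  'w' (pos 22) + 23 = pos 19 = 't'
  'a' (pos 0) + 23 = pos 23 = 'x'
  'w' (pos 22) + 23 = pos 19 = 't'
Result: nftxt

nftxt


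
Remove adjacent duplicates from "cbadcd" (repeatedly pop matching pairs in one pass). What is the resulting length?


Input: cbadcd
Stack-based adjacent duplicate removal:
  Read 'c': push. Stack: c
  Read 'b': push. Stack: cb
  Read 'a': push. Stack: cba
  Read 'd': push. Stack: cbad
  Read 'c': push. Stack: cbadc
  Read 'd': push. Stack: cbadcd
Final stack: "cbadcd" (length 6)

6


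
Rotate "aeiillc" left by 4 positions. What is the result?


Input: "aeiillc", rotate left by 4
First 4 characters: "aeii"
Remaining characters: "llc"
Concatenate remaining + first: "llc" + "aeii" = "llcaeii"

llcaeii


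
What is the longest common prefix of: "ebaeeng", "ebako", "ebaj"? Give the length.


Words: ebaeeng, ebako, ebaj
  Position 0: all 'e' => match
  Position 1: all 'b' => match
  Position 2: all 'a' => match
  Position 3: ('e', 'k', 'j') => mismatch, stop
LCP = "eba" (length 3)

3


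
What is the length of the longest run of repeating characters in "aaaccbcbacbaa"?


Input: "aaaccbcbacbaa"
Scanning for longest run:
  Position 1 ('a'): continues run of 'a', length=2
  Position 2 ('a'): continues run of 'a', length=3
  Position 3 ('c'): new char, reset run to 1
  Position 4 ('c'): continues run of 'c', length=2
  Position 5 ('b'): new char, reset run to 1
  Position 6 ('c'): new char, reset run to 1
  Position 7 ('b'): new char, reset run to 1
  Position 8 ('a'): new char, reset run to 1
  Position 9 ('c'): new char, reset run to 1
  Position 10 ('b'): new char, reset run to 1
  Position 11 ('a'): new char, reset run to 1
  Position 12 ('a'): continues run of 'a', length=2
Longest run: 'a' with length 3

3


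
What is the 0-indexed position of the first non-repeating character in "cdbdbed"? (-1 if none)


Input: cdbdbed
Character frequencies:
  'b': 2
  'c': 1
  'd': 3
  'e': 1
Scanning left to right for freq == 1:
  Position 0 ('c'): unique! => answer = 0

0


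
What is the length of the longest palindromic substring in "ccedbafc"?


Input: "ccedbafc"
Checking substrings for palindromes:
  [0:2] "cc" (len 2) => palindrome
Longest palindromic substring: "cc" with length 2

2


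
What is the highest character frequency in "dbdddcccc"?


Input: dbdddcccc
Character counts:
  'b': 1
  'c': 4
  'd': 4
Maximum frequency: 4

4


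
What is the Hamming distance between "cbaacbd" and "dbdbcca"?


Comparing "cbaacbd" and "dbdbcca" position by position:
  Position 0: 'c' vs 'd' => differ
  Position 1: 'b' vs 'b' => same
  Position 2: 'a' vs 'd' => differ
  Position 3: 'a' vs 'b' => differ
  Position 4: 'c' vs 'c' => same
  Position 5: 'b' vs 'c' => differ
  Position 6: 'd' vs 'a' => differ
Total differences (Hamming distance): 5

5


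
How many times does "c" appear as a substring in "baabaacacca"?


Searching for "c" in "baabaacacca"
Scanning each position:
  Position 0: "b" => no
  Position 1: "a" => no
  Position 2: "a" => no
  Position 3: "b" => no
  Position 4: "a" => no
  Position 5: "a" => no
  Position 6: "c" => MATCH
  Position 7: "a" => no
  Position 8: "c" => MATCH
  Position 9: "c" => MATCH
  Position 10: "a" => no
Total occurrences: 3

3


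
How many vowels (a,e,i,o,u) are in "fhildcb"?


Input: fhildcb
Checking each character:
  'f' at position 0: consonant
  'h' at position 1: consonant
  'i' at position 2: vowel (running total: 1)
  'l' at position 3: consonant
  'd' at position 4: consonant
  'c' at position 5: consonant
  'b' at position 6: consonant
Total vowels: 1

1


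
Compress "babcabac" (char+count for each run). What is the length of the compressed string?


Input: babcabac
Runs:
  'b' x 1 => "b1"
  'a' x 1 => "a1"
  'b' x 1 => "b1"
  'c' x 1 => "c1"
  'a' x 1 => "a1"
  'b' x 1 => "b1"
  'a' x 1 => "a1"
  'c' x 1 => "c1"
Compressed: "b1a1b1c1a1b1a1c1"
Compressed length: 16

16


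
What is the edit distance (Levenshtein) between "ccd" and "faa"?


Computing edit distance: "ccd" -> "faa"
DP table:
           f    a    a
      0    1    2    3
  c   1    1    2    3
  c   2    2    2    3
  d   3    3    3    3
Edit distance = dp[3][3] = 3

3


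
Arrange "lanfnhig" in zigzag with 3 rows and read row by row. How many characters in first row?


Zigzag "lanfnhig" into 3 rows:
Placing characters:
  'l' => row 0
  'a' => row 1
  'n' => row 2
  'f' => row 1
  'n' => row 0
  'h' => row 1
  'i' => row 2
  'g' => row 1
Rows:
  Row 0: "ln"
  Row 1: "afhg"
  Row 2: "ni"
First row length: 2

2


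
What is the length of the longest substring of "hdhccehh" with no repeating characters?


Input: "hdhccehh"
Sliding window (track last position of each char):
  Position 0 ('h'): window [0,0] length 1 -- new best
  Position 1 ('d'): window [0,1] length 2 -- new best
  Position 2 ('h'): repeat (last at 0), move window start to 1
  Position 2 ('h'): window [1,2] length 2
  Position 3 ('c'): window [1,3] length 3 -- new best
  Position 4 ('c'): repeat (last at 3), move window start to 4
  Position 4 ('c'): window [4,4] length 1
  Position 5 ('e'): window [4,5] length 2
  Position 6 ('h'): window [4,6] length 3
  Position 7 ('h'): repeat (last at 6), move window start to 7
  Position 7 ('h'): window [7,7] length 1
Longest substring with no repeats: "dhc" with length 3

3


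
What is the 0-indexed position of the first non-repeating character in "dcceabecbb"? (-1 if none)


Input: dcceabecbb
Character frequencies:
  'a': 1
  'b': 3
  'c': 3
  'd': 1
  'e': 2
Scanning left to right for freq == 1:
  Position 0 ('d'): unique! => answer = 0

0


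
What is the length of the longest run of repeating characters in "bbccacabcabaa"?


Input: "bbccacabcabaa"
Scanning for longest run:
  Position 1 ('b'): continues run of 'b', length=2
  Position 2 ('c'): new char, reset run to 1
  Position 3 ('c'): continues run of 'c', length=2
  Position 4 ('a'): new char, reset run to 1
  Position 5 ('c'): new char, reset run to 1
  Position 6 ('a'): new char, reset run to 1
  Position 7 ('b'): new char, reset run to 1
  Position 8 ('c'): new char, reset run to 1
  Position 9 ('a'): new char, reset run to 1
  Position 10 ('b'): new char, reset run to 1
  Position 11 ('a'): new char, reset run to 1
  Position 12 ('a'): continues run of 'a', length=2
Longest run: 'b' with length 2

2


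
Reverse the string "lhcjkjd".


Input: lhcjkjd
Reading characters right to left:
  Position 6: 'd'
  Position 5: 'j'
  Position 4: 'k'
  Position 3: 'j'
  Position 2: 'c'
  Position 1: 'h'
  Position 0: 'l'
Reversed: djkjchl

djkjchl


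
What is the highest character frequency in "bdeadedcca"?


Input: bdeadedcca
Character counts:
  'a': 2
  'b': 1
  'c': 2
  'd': 3
  'e': 2
Maximum frequency: 3

3


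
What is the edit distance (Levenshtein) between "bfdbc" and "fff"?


Computing edit distance: "bfdbc" -> "fff"
DP table:
           f    f    f
      0    1    2    3
  b   1    1    2    3
  f   2    1    1    2
  d   3    2    2    2
  b   4    3    3    3
  c   5    4    4    4
Edit distance = dp[5][3] = 4

4


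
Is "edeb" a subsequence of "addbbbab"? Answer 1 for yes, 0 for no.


Check if "edeb" is a subsequence of "addbbbab"
Greedy scan:
  Position 0 ('a'): no match needed
  Position 1 ('d'): no match needed
  Position 2 ('d'): no match needed
  Position 3 ('b'): no match needed
  Position 4 ('b'): no match needed
  Position 5 ('b'): no match needed
  Position 6 ('a'): no match needed
  Position 7 ('b'): no match needed
Only matched 0/4 characters => not a subsequence

0


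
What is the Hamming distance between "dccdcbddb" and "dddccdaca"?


Comparing "dccdcbddb" and "dddccdaca" position by position:
  Position 0: 'd' vs 'd' => same
  Position 1: 'c' vs 'd' => differ
  Position 2: 'c' vs 'd' => differ
  Position 3: 'd' vs 'c' => differ
  Position 4: 'c' vs 'c' => same
  Position 5: 'b' vs 'd' => differ
  Position 6: 'd' vs 'a' => differ
  Position 7: 'd' vs 'c' => differ
  Position 8: 'b' vs 'a' => differ
Total differences (Hamming distance): 7

7


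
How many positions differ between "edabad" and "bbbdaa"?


Comparing "edabad" and "bbbdaa" position by position:
  Position 0: 'e' vs 'b' => DIFFER
  Position 1: 'd' vs 'b' => DIFFER
  Position 2: 'a' vs 'b' => DIFFER
  Position 3: 'b' vs 'd' => DIFFER
  Position 4: 'a' vs 'a' => same
  Position 5: 'd' vs 'a' => DIFFER
Positions that differ: 5

5


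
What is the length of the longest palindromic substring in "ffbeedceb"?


Input: "ffbeedceb"
Checking substrings for palindromes:
  [0:2] "ff" (len 2) => palindrome
  [3:5] "ee" (len 2) => palindrome
Longest palindromic substring: "ff" with length 2

2


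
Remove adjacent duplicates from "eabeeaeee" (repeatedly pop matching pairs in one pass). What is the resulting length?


Input: eabeeaeee
Stack-based adjacent duplicate removal:
  Read 'e': push. Stack: e
  Read 'a': push. Stack: ea
  Read 'b': push. Stack: eab
  Read 'e': push. Stack: eabe
  Read 'e': matches stack top 'e' => pop. Stack: eab
  Read 'a': push. Stack: eaba
  Read 'e': push. Stack: eabae
  Read 'e': matches stack top 'e' => pop. Stack: eaba
  Read 'e': push. Stack: eabae
Final stack: "eabae" (length 5)

5


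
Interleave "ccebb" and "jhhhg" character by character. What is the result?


Interleaving "ccebb" and "jhhhg":
  Position 0: 'c' from first, 'j' from second => "cj"
  Position 1: 'c' from first, 'h' from second => "ch"
  Position 2: 'e' from first, 'h' from second => "eh"
  Position 3: 'b' from first, 'h' from second => "bh"
  Position 4: 'b' from first, 'g' from second => "bg"
Result: cjchehbhbg

cjchehbhbg


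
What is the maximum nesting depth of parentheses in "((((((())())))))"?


Input: "((((((())())))))"
Tracking depth:
  Position 0 '(': depth becomes 1
  Position 1 '(': depth becomes 2
  Position 2 '(': depth becomes 3
  Position 3 '(': depth becomes 4
  Position 4 '(': depth becomes 5
  Position 5 '(': depth becomes 6
  Position 6 '(': depth becomes 7
  Position 7 ')': depth becomes 6
  Position 8 ')': depth becomes 5
  Position 9 '(': depth becomes 6
  Position 10 ')': depth becomes 5
  Position 11 ')': depth becomes 4
  Position 12 ')': depth becomes 3
  Position 13 ')': depth becomes 2
  Position 14 ')': depth becomes 1
  Position 15 ')': depth becomes 0
Maximum depth reached: 7

7


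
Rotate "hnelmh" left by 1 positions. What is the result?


Input: "hnelmh", rotate left by 1
First 1 characters: "h"
Remaining characters: "nelmh"
Concatenate remaining + first: "nelmh" + "h" = "nelmhh"

nelmhh


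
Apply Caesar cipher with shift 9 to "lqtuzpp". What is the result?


Caesar cipher: shift "lqtuzpp" by 9
  'l' (pos 11) + 9 = pos 20 = 'u'
  'q' (pos 16) + 9 = pos 25 = 'z'
  't' (pos 19) + 9 = pos 2 = 'c'
  'u' (pos 20) + 9 = pos 3 = 'd'
  'z' (pos 25) + 9 = pos 8 = 'i'
  'p' (pos 15) + 9 = pos 24 = 'y'
  'p' (pos 15) + 9 = pos 24 = 'y'
Result: uzcdiyy

uzcdiyy


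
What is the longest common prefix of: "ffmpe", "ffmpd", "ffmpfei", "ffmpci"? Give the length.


Words: ffmpe, ffmpd, ffmpfei, ffmpci
  Position 0: all 'f' => match
  Position 1: all 'f' => match
  Position 2: all 'm' => match
  Position 3: all 'p' => match
  Position 4: ('e', 'd', 'f', 'c') => mismatch, stop
LCP = "ffmp" (length 4)

4


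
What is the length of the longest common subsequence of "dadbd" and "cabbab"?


LCS of "dadbd" and "cabbab"
DP table:
           c    a    b    b    a    b
      0    0    0    0    0    0    0
  d   0    0    0    0    0    0    0
  a   0    0    1    1    1    1    1
  d   0    0    1    1    1    1    1
  b   0    0    1    2    2    2    2
  d   0    0    1    2    2    2    2
LCS length = dp[5][6] = 2

2


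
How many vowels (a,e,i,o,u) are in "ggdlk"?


Input: ggdlk
Checking each character:
  'g' at position 0: consonant
  'g' at position 1: consonant
  'd' at position 2: consonant
  'l' at position 3: consonant
  'k' at position 4: consonant
Total vowels: 0

0


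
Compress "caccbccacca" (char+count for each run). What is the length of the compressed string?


Input: caccbccacca
Runs:
  'c' x 1 => "c1"
  'a' x 1 => "a1"
  'c' x 2 => "c2"
  'b' x 1 => "b1"
  'c' x 2 => "c2"
  'a' x 1 => "a1"
  'c' x 2 => "c2"
  'a' x 1 => "a1"
Compressed: "c1a1c2b1c2a1c2a1"
Compressed length: 16

16


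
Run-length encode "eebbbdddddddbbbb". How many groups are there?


Input: eebbbdddddddbbbb
Scanning for consecutive runs:
  Group 1: 'e' x 2 (positions 0-1)
  Group 2: 'b' x 3 (positions 2-4)
  Group 3: 'd' x 7 (positions 5-11)
  Group 4: 'b' x 4 (positions 12-15)
Total groups: 4

4


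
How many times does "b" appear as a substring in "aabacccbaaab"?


Searching for "b" in "aabacccbaaab"
Scanning each position:
  Position 0: "a" => no
  Position 1: "a" => no
  Position 2: "b" => MATCH
  Position 3: "a" => no
  Position 4: "c" => no
  Position 5: "c" => no
  Position 6: "c" => no
  Position 7: "b" => MATCH
  Position 8: "a" => no
  Position 9: "a" => no
  Position 10: "a" => no
  Position 11: "b" => MATCH
Total occurrences: 3

3


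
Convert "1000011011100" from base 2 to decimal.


Input: "1000011011100" in base 2
Positional expansion:
  Digit '1' (value 1) x 2^12 = 4096
  Digit '0' (value 0) x 2^11 = 0
  Digit '0' (value 0) x 2^10 = 0
  Digit '0' (value 0) x 2^9 = 0
  Digit '0' (value 0) x 2^8 = 0
  Digit '1' (value 1) x 2^7 = 128
  Digit '1' (value 1) x 2^6 = 64
  Digit '0' (value 0) x 2^5 = 0
  Digit '1' (value 1) x 2^4 = 16
  Digit '1' (value 1) x 2^3 = 8
  Digit '1' (value 1) x 2^2 = 4
  Digit '0' (value 0) x 2^1 = 0
  Digit '0' (value 0) x 2^0 = 0
Sum = 4316

4316


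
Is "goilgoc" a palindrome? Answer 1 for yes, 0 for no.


Input: goilgoc
Reversed: cogliog
  Compare pos 0 ('g') with pos 6 ('c'): MISMATCH
  Compare pos 1 ('o') with pos 5 ('o'): match
  Compare pos 2 ('i') with pos 4 ('g'): MISMATCH
Result: not a palindrome

0


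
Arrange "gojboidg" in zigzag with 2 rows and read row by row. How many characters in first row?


Zigzag "gojboidg" into 2 rows:
Placing characters:
  'g' => row 0
  'o' => row 1
  'j' => row 0
  'b' => row 1
  'o' => row 0
  'i' => row 1
  'd' => row 0
  'g' => row 1
Rows:
  Row 0: "gjod"
  Row 1: "obig"
First row length: 4

4


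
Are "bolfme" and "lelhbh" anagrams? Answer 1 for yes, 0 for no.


Strings: "bolfme", "lelhbh"
Sorted first:  beflmo
Sorted second: behhll
Differ at position 2: 'f' vs 'h' => not anagrams

0


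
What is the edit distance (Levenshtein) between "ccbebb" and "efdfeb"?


Computing edit distance: "ccbebb" -> "efdfeb"
DP table:
           e    f    d    f    e    b
      0    1    2    3    4    5    6
  c   1    1    2    3    4    5    6
  c   2    2    2    3    4    5    6
  b   3    3    3    3    4    5    5
  e   4    3    4    4    4    4    5
  b   5    4    4    5    5    5    4
  b   6    5    5    5    6    6    5
Edit distance = dp[6][6] = 5

5


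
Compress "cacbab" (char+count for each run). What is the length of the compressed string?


Input: cacbab
Runs:
  'c' x 1 => "c1"
  'a' x 1 => "a1"
  'c' x 1 => "c1"
  'b' x 1 => "b1"
  'a' x 1 => "a1"
  'b' x 1 => "b1"
Compressed: "c1a1c1b1a1b1"
Compressed length: 12

12


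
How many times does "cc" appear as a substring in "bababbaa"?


Searching for "cc" in "bababbaa"
Scanning each position:
  Position 0: "ba" => no
  Position 1: "ab" => no
  Position 2: "ba" => no
  Position 3: "ab" => no
  Position 4: "bb" => no
  Position 5: "ba" => no
  Position 6: "aa" => no
Total occurrences: 0

0


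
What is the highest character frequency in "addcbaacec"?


Input: addcbaacec
Character counts:
  'a': 3
  'b': 1
  'c': 3
  'd': 2
  'e': 1
Maximum frequency: 3

3


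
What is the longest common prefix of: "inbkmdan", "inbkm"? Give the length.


Words: inbkmdan, inbkm
  Position 0: all 'i' => match
  Position 1: all 'n' => match
  Position 2: all 'b' => match
  Position 3: all 'k' => match
  Position 4: all 'm' => match
LCP = "inbkm" (length 5)

5


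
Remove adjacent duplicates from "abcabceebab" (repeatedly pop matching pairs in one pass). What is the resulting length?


Input: abcabceebab
Stack-based adjacent duplicate removal:
  Read 'a': push. Stack: a
  Read 'b': push. Stack: ab
  Read 'c': push. Stack: abc
  Read 'a': push. Stack: abca
  Read 'b': push. Stack: abcab
  Read 'c': push. Stack: abcabc
  Read 'e': push. Stack: abcabce
  Read 'e': matches stack top 'e' => pop. Stack: abcabc
  Read 'b': push. Stack: abcabcb
  Read 'a': push. Stack: abcabcba
  Read 'b': push. Stack: abcabcbab
Final stack: "abcabcbab" (length 9)

9


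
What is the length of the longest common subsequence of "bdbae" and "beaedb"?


LCS of "bdbae" and "beaedb"
DP table:
           b    e    a    e    d    b
      0    0    0    0    0    0    0
  b   0    1    1    1    1    1    1
  d   0    1    1    1    1    2    2
  b   0    1    1    1    1    2    3
  a   0    1    1    2    2    2    3
  e   0    1    2    2    3    3    3
LCS length = dp[5][6] = 3

3


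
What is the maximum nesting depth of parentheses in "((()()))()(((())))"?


Input: "((()()))()(((())))"
Tracking depth:
  Position 0 '(': depth becomes 1
  Position 1 '(': depth becomes 2
  Position 2 '(': depth becomes 3
  Position 3 ')': depth becomes 2
  Position 4 '(': depth becomes 3
  Position 5 ')': depth becomes 2
  Position 6 ')': depth becomes 1
  Position 7 ')': depth becomes 0
  Position 8 '(': depth becomes 1
  Position 9 ')': depth becomes 0
  Position 10 '(': depth becomes 1
  Position 11 '(': depth becomes 2
  Position 12 '(': depth becomes 3
  Position 13 '(': depth becomes 4
  Position 14 ')': depth becomes 3
  Position 15 ')': depth becomes 2
  Position 16 ')': depth becomes 1
  Position 17 ')': depth becomes 0
Maximum depth reached: 4

4


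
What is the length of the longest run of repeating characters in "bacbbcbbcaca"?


Input: "bacbbcbbcaca"
Scanning for longest run:
  Position 1 ('a'): new char, reset run to 1
  Position 2 ('c'): new char, reset run to 1
  Position 3 ('b'): new char, reset run to 1
  Position 4 ('b'): continues run of 'b', length=2
  Position 5 ('c'): new char, reset run to 1
  Position 6 ('b'): new char, reset run to 1
  Position 7 ('b'): continues run of 'b', length=2
  Position 8 ('c'): new char, reset run to 1
  Position 9 ('a'): new char, reset run to 1
  Position 10 ('c'): new char, reset run to 1
  Position 11 ('a'): new char, reset run to 1
Longest run: 'b' with length 2

2


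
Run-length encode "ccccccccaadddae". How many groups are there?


Input: ccccccccaadddae
Scanning for consecutive runs:
  Group 1: 'c' x 8 (positions 0-7)
  Group 2: 'a' x 2 (positions 8-9)
  Group 3: 'd' x 3 (positions 10-12)
  Group 4: 'a' x 1 (positions 13-13)
  Group 5: 'e' x 1 (positions 14-14)
Total groups: 5

5


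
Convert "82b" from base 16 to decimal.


Input: "82b" in base 16
Positional expansion:
  Digit '8' (value 8) x 16^2 = 2048
  Digit '2' (value 2) x 16^1 = 32
  Digit 'b' (value 11) x 16^0 = 11
Sum = 2091

2091


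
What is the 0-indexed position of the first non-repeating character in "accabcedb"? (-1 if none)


Input: accabcedb
Character frequencies:
  'a': 2
  'b': 2
  'c': 3
  'd': 1
  'e': 1
Scanning left to right for freq == 1:
  Position 0 ('a'): freq=2, skip
  Position 1 ('c'): freq=3, skip
  Position 2 ('c'): freq=3, skip
  Position 3 ('a'): freq=2, skip
  Position 4 ('b'): freq=2, skip
  Position 5 ('c'): freq=3, skip
  Position 6 ('e'): unique! => answer = 6

6


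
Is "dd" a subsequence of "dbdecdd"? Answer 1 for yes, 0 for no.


Check if "dd" is a subsequence of "dbdecdd"
Greedy scan:
  Position 0 ('d'): matches sub[0] = 'd'
  Position 1 ('b'): no match needed
  Position 2 ('d'): matches sub[1] = 'd'
  Position 3 ('e'): no match needed
  Position 4 ('c'): no match needed
  Position 5 ('d'): no match needed
  Position 6 ('d'): no match needed
All 2 characters matched => is a subsequence

1


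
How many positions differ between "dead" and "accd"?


Comparing "dead" and "accd" position by position:
  Position 0: 'd' vs 'a' => DIFFER
  Position 1: 'e' vs 'c' => DIFFER
  Position 2: 'a' vs 'c' => DIFFER
  Position 3: 'd' vs 'd' => same
Positions that differ: 3

3


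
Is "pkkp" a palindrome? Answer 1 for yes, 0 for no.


Input: pkkp
Reversed: pkkp
  Compare pos 0 ('p') with pos 3 ('p'): match
  Compare pos 1 ('k') with pos 2 ('k'): match
Result: palindrome

1


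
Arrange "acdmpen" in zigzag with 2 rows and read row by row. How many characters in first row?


Zigzag "acdmpen" into 2 rows:
Placing characters:
  'a' => row 0
  'c' => row 1
  'd' => row 0
  'm' => row 1
  'p' => row 0
  'e' => row 1
  'n' => row 0
Rows:
  Row 0: "adpn"
  Row 1: "cme"
First row length: 4

4


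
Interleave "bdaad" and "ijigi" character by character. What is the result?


Interleaving "bdaad" and "ijigi":
  Position 0: 'b' from first, 'i' from second => "bi"
  Position 1: 'd' from first, 'j' from second => "dj"
  Position 2: 'a' from first, 'i' from second => "ai"
  Position 3: 'a' from first, 'g' from second => "ag"
  Position 4: 'd' from first, 'i' from second => "di"
Result: bidjaiagdi

bidjaiagdi


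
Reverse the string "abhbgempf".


Input: abhbgempf
Reading characters right to left:
  Position 8: 'f'
  Position 7: 'p'
  Position 6: 'm'
  Position 5: 'e'
  Position 4: 'g'
  Position 3: 'b'
  Position 2: 'h'
  Position 1: 'b'
  Position 0: 'a'
Reversed: fpmegbhba

fpmegbhba


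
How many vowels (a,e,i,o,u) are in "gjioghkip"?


Input: gjioghkip
Checking each character:
  'g' at position 0: consonant
  'j' at position 1: consonant
  'i' at position 2: vowel (running total: 1)
  'o' at position 3: vowel (running total: 2)
  'g' at position 4: consonant
  'h' at position 5: consonant
  'k' at position 6: consonant
  'i' at position 7: vowel (running total: 3)
  'p' at position 8: consonant
Total vowels: 3

3


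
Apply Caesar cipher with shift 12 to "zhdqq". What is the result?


Caesar cipher: shift "zhdqq" by 12
  'z' (pos 25) + 12 = pos 11 = 'l'
  'h' (pos 7) + 12 = pos 19 = 't'
  'd' (pos 3) + 12 = pos 15 = 'p'
  'q' (pos 16) + 12 = pos 2 = 'c'
  'q' (pos 16) + 12 = pos 2 = 'c'
Result: ltpcc

ltpcc


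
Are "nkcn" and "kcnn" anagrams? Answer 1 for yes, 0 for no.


Strings: "nkcn", "kcnn"
Sorted first:  cknn
Sorted second: cknn
Sorted forms match => anagrams

1


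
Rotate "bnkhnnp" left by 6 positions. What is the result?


Input: "bnkhnnp", rotate left by 6
First 6 characters: "bnkhnn"
Remaining characters: "p"
Concatenate remaining + first: "p" + "bnkhnn" = "pbnkhnn"

pbnkhnn


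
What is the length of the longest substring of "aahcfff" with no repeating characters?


Input: "aahcfff"
Sliding window (track last position of each char):
  Position 0 ('a'): window [0,0] length 1 -- new best
  Position 1 ('a'): repeat (last at 0), move window start to 1
  Position 1 ('a'): window [1,1] length 1
  Position 2 ('h'): window [1,2] length 2 -- new best
  Position 3 ('c'): window [1,3] length 3 -- new best
  Position 4 ('f'): window [1,4] length 4 -- new best
  Position 5 ('f'): repeat (last at 4), move window start to 5
  Position 5 ('f'): window [5,5] length 1
  Position 6 ('f'): repeat (last at 5), move window start to 6
  Position 6 ('f'): window [6,6] length 1
Longest substring with no repeats: "ahcf" with length 4

4


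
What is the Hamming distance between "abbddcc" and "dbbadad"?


Comparing "abbddcc" and "dbbadad" position by position:
  Position 0: 'a' vs 'd' => differ
  Position 1: 'b' vs 'b' => same
  Position 2: 'b' vs 'b' => same
  Position 3: 'd' vs 'a' => differ
  Position 4: 'd' vs 'd' => same
  Position 5: 'c' vs 'a' => differ
  Position 6: 'c' vs 'd' => differ
Total differences (Hamming distance): 4

4


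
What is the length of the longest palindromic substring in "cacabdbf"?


Input: "cacabdbf"
Checking substrings for palindromes:
  [0:3] "cac" (len 3) => palindrome
  [1:4] "aca" (len 3) => palindrome
  [4:7] "bdb" (len 3) => palindrome
Longest palindromic substring: "cac" with length 3

3


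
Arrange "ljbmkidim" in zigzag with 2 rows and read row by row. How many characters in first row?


Zigzag "ljbmkidim" into 2 rows:
Placing characters:
  'l' => row 0
  'j' => row 1
  'b' => row 0
  'm' => row 1
  'k' => row 0
  'i' => row 1
  'd' => row 0
  'i' => row 1
  'm' => row 0
Rows:
  Row 0: "lbkdm"
  Row 1: "jmii"
First row length: 5

5


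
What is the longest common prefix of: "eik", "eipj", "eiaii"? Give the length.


Words: eik, eipj, eiaii
  Position 0: all 'e' => match
  Position 1: all 'i' => match
  Position 2: ('k', 'p', 'a') => mismatch, stop
LCP = "ei" (length 2)

2


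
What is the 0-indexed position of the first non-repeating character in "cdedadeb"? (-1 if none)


Input: cdedadeb
Character frequencies:
  'a': 1
  'b': 1
  'c': 1
  'd': 3
  'e': 2
Scanning left to right for freq == 1:
  Position 0 ('c'): unique! => answer = 0

0


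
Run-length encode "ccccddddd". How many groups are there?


Input: ccccddddd
Scanning for consecutive runs:
  Group 1: 'c' x 4 (positions 0-3)
  Group 2: 'd' x 5 (positions 4-8)
Total groups: 2

2


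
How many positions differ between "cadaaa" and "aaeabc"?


Comparing "cadaaa" and "aaeabc" position by position:
  Position 0: 'c' vs 'a' => DIFFER
  Position 1: 'a' vs 'a' => same
  Position 2: 'd' vs 'e' => DIFFER
  Position 3: 'a' vs 'a' => same
  Position 4: 'a' vs 'b' => DIFFER
  Position 5: 'a' vs 'c' => DIFFER
Positions that differ: 4

4


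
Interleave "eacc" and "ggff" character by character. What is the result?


Interleaving "eacc" and "ggff":
  Position 0: 'e' from first, 'g' from second => "eg"
  Position 1: 'a' from first, 'g' from second => "ag"
  Position 2: 'c' from first, 'f' from second => "cf"
  Position 3: 'c' from first, 'f' from second => "cf"
Result: egagcfcf

egagcfcf


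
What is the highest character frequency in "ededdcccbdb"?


Input: ededdcccbdb
Character counts:
  'b': 2
  'c': 3
  'd': 4
  'e': 2
Maximum frequency: 4

4


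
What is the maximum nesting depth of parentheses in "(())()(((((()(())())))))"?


Input: "(())()(((((()(())())))))"
Tracking depth:
  Position 0 '(': depth becomes 1
  Position 1 '(': depth becomes 2
  Position 2 ')': depth becomes 1
  Position 3 ')': depth becomes 0
  Position 4 '(': depth becomes 1
  Position 5 ')': depth becomes 0
  Position 6 '(': depth becomes 1
  Position 7 '(': depth becomes 2
  Position 8 '(': depth becomes 3
  Position 9 '(': depth becomes 4
  Position 10 '(': depth becomes 5
  Position 11 '(': depth becomes 6
  Position 12 ')': depth becomes 5
  Position 13 '(': depth becomes 6
  Position 14 '(': depth becomes 7
  Position 15 ')': depth becomes 6
  Position 16 ')': depth becomes 5
  Position 17 '(': depth becomes 6
  Position 18 ')': depth becomes 5
  Position 19 ')': depth becomes 4
  Position 20 ')': depth becomes 3
  Position 21 ')': depth becomes 2
  Position 22 ')': depth becomes 1
  Position 23 ')': depth becomes 0
Maximum depth reached: 7

7
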